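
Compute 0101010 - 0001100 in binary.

Method 1 - Direct subtraction (column by column from the right: bit − bit − borrow-in; if negative, add 2 and borrow 1 from the next column):
borrow: 0111000
        0101010
-       0001100
---------------
        0011110

Method 2 - Add two's complement:
Two's complement of 0001100: invert → 1110011, add 1 → 1110100
  0101010
+ 1110100
---------
 10011110  (end carry out of the top bit = 1)
Discarding the end carry: 0011110
Decimal check:
  0101010 = 32 + 8 + 2 = 42
  0001100 = 8 + 4 = 12
  42 - 12 = 30, and 0011110 = 16 + 8 + 4 + 2 = 30 ✓



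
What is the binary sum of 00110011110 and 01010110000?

Add column by column from the right: bit + bit + carry-in; write the sum mod 2, carry 1 when the sum is 2 or 3.
carry:  11101100000
        00110011110
+       01010110000
-------------------
       010001001110
(the carry out of the leftmost column, 0, becomes the leading bit)
Decimal check:
  00110011110 = 256 + 128 + 16 + 8 + 4 + 2 = 414
  01010110000 = 512 + 128 + 32 + 16 = 688
  414 + 688 = 1102, and 010001001110 = 1024 + 64 + 8 + 4 + 2 = 1102 ✓



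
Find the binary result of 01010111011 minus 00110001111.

Method 1 - Direct subtraction (column by column from the right: bit − bit − borrow-in; if negative, add 2 and borrow 1 from the next column):
borrow: 01000011000
        01010111011
-       00110001111
-------------------
        00100101100

Method 2 - Add two's complement:
Two's complement of 00110001111: invert → 11001110000, add 1 → 11001110001
  01010111011
+ 11001110001
-------------
 100100101100  (end carry out of the top bit = 1)
Discarding the end carry: 00100101100
Decimal check:
  01010111011 = 512 + 128 + 32 + 16 + 8 + 2 + 1 = 699
  00110001111 = 256 + 128 + 8 + 4 + 2 + 1 = 399
  699 - 399 = 300, and 00100101100 = 256 + 32 + 8 + 4 = 300 ✓



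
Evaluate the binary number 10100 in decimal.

Sum of powers of 2 for each 1-bit:
2^2 + 2^4
= 4 + 16
= 20



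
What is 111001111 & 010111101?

AND: 1 only when both bits are 1
  111001111
& 010111101
-----------
  010001101
Decimal: 463 & 189 = 141



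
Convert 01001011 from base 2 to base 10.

Sum of powers of 2 for each 1-bit:
2^0 + 2^1 + 2^3 + 2^6
= 1 + 2 + 8 + 64
= 75



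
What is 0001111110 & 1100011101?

AND: 1 only when both bits are 1
  0001111110
& 1100011101
------------
  0000011100
Decimal: 126 & 797 = 28



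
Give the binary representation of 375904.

Using repeated division by 2:
375904 ÷ 2 = 187952 remainder 0
187952 ÷ 2 = 93976 remainder 0
93976 ÷ 2 = 46988 remainder 0
46988 ÷ 2 = 23494 remainder 0
23494 ÷ 2 = 11747 remainder 0
11747 ÷ 2 = 5873 remainder 1
5873 ÷ 2 = 2936 remainder 1
2936 ÷ 2 = 1468 remainder 0
1468 ÷ 2 = 734 remainder 0
734 ÷ 2 = 367 remainder 0
367 ÷ 2 = 183 remainder 1
183 ÷ 2 = 91 remainder 1
91 ÷ 2 = 45 remainder 1
45 ÷ 2 = 22 remainder 1
22 ÷ 2 = 11 remainder 0
11 ÷ 2 = 5 remainder 1
5 ÷ 2 = 2 remainder 1
2 ÷ 2 = 1 remainder 0
1 ÷ 2 = 0 remainder 1
Reading remainders bottom to top: 1011011110001100000



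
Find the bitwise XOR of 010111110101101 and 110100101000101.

XOR: 1 when bits differ
  010111110101101
^ 110100101000101
-----------------
  100011011101000
Decimal: 12205 ^ 26949 = 18152



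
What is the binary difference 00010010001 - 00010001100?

Method 1 - Direct subtraction (column by column from the right: bit − bit − borrow-in; if negative, add 2 and borrow 1 from the next column):
borrow: 00000011000
        00010010001
-       00010001100
-------------------
        00000000101

Method 2 - Add two's complement:
Two's complement of 00010001100: invert → 11101110011, add 1 → 11101110100
  00010010001
+ 11101110100
-------------
 100000000101  (end carry out of the top bit = 1)
Discarding the end carry: 00000000101
Decimal check:
  00010010001 = 128 + 16 + 1 = 145
  00010001100 = 128 + 8 + 4 = 140
  145 - 140 = 5, and 00000000101 = 4 + 1 = 5 ✓



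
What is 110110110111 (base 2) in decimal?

Sum of powers of 2 for each 1-bit:
2^0 + 2^1 + 2^2 + 2^4 + 2^5 + 2^7 + 2^8 + 2^10 + 2^11
= 1 + 2 + 4 + 16 + 32 + 128 + 256 + 1024 + 2048
= 3511



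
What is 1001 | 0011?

OR: 1 when either bit is 1
  1001
| 0011
------
  1011
Decimal: 9 | 3 = 11



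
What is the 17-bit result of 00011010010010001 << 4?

Original: 00011010010010001 (decimal 13457)
Shift left by 4 positions
Append 4 zeros on the right and drop the 4 high bits that overflow the 17-bit width
Result: 10100100100010000 (decimal 84240)
Equivalent: 13457 << 4 = 13457 × 2^4 = 215312, truncated to 17 bits = 84240



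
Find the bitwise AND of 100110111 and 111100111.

AND: 1 only when both bits are 1
  100110111
& 111100111
-----------
  100100111
Decimal: 311 & 487 = 295



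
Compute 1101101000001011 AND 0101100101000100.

AND: 1 only when both bits are 1
  1101101000001011
& 0101100101000100
------------------
  0101100000000000
Decimal: 55819 & 22852 = 22528



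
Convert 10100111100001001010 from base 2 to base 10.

Sum of powers of 2 for each 1-bit:
2^1 + 2^3 + 2^6 + 2^11 + 2^12 + 2^13 + 2^14 + 2^17 + 2^19
= 2 + 8 + 64 + 2048 + 4096 + 8192 + 16384 + 131072 + 524288
= 686154



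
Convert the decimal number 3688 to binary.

Using repeated division by 2:
3688 ÷ 2 = 1844 remainder 0
1844 ÷ 2 = 922 remainder 0
922 ÷ 2 = 461 remainder 0
461 ÷ 2 = 230 remainder 1
230 ÷ 2 = 115 remainder 0
115 ÷ 2 = 57 remainder 1
57 ÷ 2 = 28 remainder 1
28 ÷ 2 = 14 remainder 0
14 ÷ 2 = 7 remainder 0
7 ÷ 2 = 3 remainder 1
3 ÷ 2 = 1 remainder 1
1 ÷ 2 = 0 remainder 1
Reading remainders bottom to top: 111001101000



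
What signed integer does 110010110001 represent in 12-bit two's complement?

Binary: 110010110001
Sign bit: 1 (negative)
Invert: 001101001110
Add 1:  001101001111
Magnitude: 001101001111 = 512 + 256 + 64 + 8 + 4 + 2 + 1 = 847
Value: -847



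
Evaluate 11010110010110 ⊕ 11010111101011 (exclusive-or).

XOR: 1 when bits differ
  11010110010110
^ 11010111101011
----------------
  00000001111101
Decimal: 13718 ^ 13803 = 125



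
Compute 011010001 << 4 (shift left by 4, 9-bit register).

Original: 011010001 (decimal 209)
Shift left by 4 positions
Append 4 zeros on the right and drop the 4 high bits that overflow the 9-bit width
Result: 100010000 (decimal 272)
Equivalent: 209 << 4 = 209 × 2^4 = 3344, truncated to 9 bits = 272



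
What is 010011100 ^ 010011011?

XOR: 1 when bits differ
  010011100
^ 010011011
-----------
  000000111
Decimal: 156 ^ 155 = 7



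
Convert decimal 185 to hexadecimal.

Using repeated division by 16 (digits 10–15 are A–F):
185 ÷ 16 = 11 remainder 9
11 ÷ 16 = 0 remainder 11 (B)
Reading remainders bottom to top: B9



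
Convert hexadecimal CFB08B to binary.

Convert each hex digit to 4 bits:
  C = 1100
  F = 1111
  B = 1011
  0 = 0000
  8 = 1000
  B = 1011
Concatenate: 110011111011000010001011



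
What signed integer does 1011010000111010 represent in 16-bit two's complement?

Binary: 1011010000111010
Sign bit: 1 (negative)
Invert: 0100101111000101
Add 1:  0100101111000110
Magnitude: 0100101111000110 = 16384 + 2048 + 512 + 256 + 128 + 64 + 4 + 2 = 19398
Value: -19398



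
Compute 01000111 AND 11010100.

AND: 1 only when both bits are 1
  01000111
& 11010100
----------
  01000100
Decimal: 71 & 212 = 68



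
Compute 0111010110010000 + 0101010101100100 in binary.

Add column by column from the right: bit + bit + carry-in; write the sum mod 2, carry 1 when the sum is 2 or 3.
carry:  1110101000000000
        0111010110010000
+       0101010101100100
------------------------
       01100101011110100
(the carry out of the leftmost column, 0, becomes the leading bit)
Decimal check:
  0111010110010000 = 16384 + 8192 + 4096 + 1024 + 256 + 128 + 16 = 30096
  0101010101100100 = 16384 + 4096 + 1024 + 256 + 64 + 32 + 4 = 21860
  30096 + 21860 = 51956, and 01100101011110100 = 32768 + 16384 + 2048 + 512 + 128 + 64 + 32 + 16 + 4 = 51956 ✓



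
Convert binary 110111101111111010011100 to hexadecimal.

Group into 4-bit nibbles from right:
  1101 = D
  1110 = E
  1111 = F
  1110 = E
  1001 = 9
  1100 = C
Result: DEFE9C



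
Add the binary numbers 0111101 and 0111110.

Add column by column from the right: bit + bit + carry-in; write the sum mod 2, carry 1 when the sum is 2 or 3.
carry:  1111000
        0111101
+       0111110
---------------
       01111011
(the carry out of the leftmost column, 0, becomes the leading bit)
Decimal check:
  0111101 = 32 + 16 + 8 + 4 + 1 = 61
  0111110 = 32 + 16 + 8 + 4 + 2 = 62
  61 + 62 = 123, and 01111011 = 64 + 32 + 16 + 8 + 2 + 1 = 123 ✓



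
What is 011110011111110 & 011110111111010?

AND: 1 only when both bits are 1
  011110011111110
& 011110111111010
-----------------
  011110011111010
Decimal: 15614 & 15866 = 15610



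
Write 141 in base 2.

Using repeated division by 2:
141 ÷ 2 = 70 remainder 1
70 ÷ 2 = 35 remainder 0
35 ÷ 2 = 17 remainder 1
17 ÷ 2 = 8 remainder 1
8 ÷ 2 = 4 remainder 0
4 ÷ 2 = 2 remainder 0
2 ÷ 2 = 1 remainder 0
1 ÷ 2 = 0 remainder 1
Reading remainders bottom to top: 10001101



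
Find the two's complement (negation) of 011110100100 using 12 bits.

Original: 011110100100
Step 1 - Invert all bits: 100001011011
Step 2 - Add 1: 100001011100
Verification: 011110100100 + 100001011100 = 1000000000000; discarding the end carry (carry out of the top bit) leaves the 12-bit value 000000000000, as required for x + (-x)



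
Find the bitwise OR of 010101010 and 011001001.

OR: 1 when either bit is 1
  010101010
| 011001001
-----------
  011101011
Decimal: 170 | 201 = 235



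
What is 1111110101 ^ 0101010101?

XOR: 1 when bits differ
  1111110101
^ 0101010101
------------
  1010100000
Decimal: 1013 ^ 341 = 672



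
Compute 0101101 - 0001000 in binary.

Method 1 - Direct subtraction (column by column from the right: bit − bit − borrow-in; if negative, add 2 and borrow 1 from the next column):
borrow: 0000000
        0101101
-       0001000
---------------
        0100101

Method 2 - Add two's complement:
Two's complement of 0001000: invert → 1110111, add 1 → 1111000
  0101101
+ 1111000
---------
 10100101  (end carry out of the top bit = 1)
Discarding the end carry: 0100101
Decimal check:
  0101101 = 32 + 8 + 4 + 1 = 45
  0001000 = 8
  45 - 8 = 37, and 0100101 = 32 + 4 + 1 = 37 ✓



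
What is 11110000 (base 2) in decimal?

Sum of powers of 2 for each 1-bit:
2^4 + 2^5 + 2^6 + 2^7
= 16 + 32 + 64 + 128
= 240



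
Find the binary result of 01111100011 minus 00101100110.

Method 1 - Direct subtraction (column by column from the right: bit − bit − borrow-in; if negative, add 2 and borrow 1 from the next column):
borrow: 00011111000
        01111100011
-       00101100110
-------------------
        01001111101

Method 2 - Add two's complement:
Two's complement of 00101100110: invert → 11010011001, add 1 → 11010011010
  01111100011
+ 11010011010
-------------
 101001111101  (end carry out of the top bit = 1)
Discarding the end carry: 01001111101
Decimal check:
  01111100011 = 512 + 256 + 128 + 64 + 32 + 2 + 1 = 995
  00101100110 = 256 + 64 + 32 + 4 + 2 = 358
  995 - 358 = 637, and 01001111101 = 512 + 64 + 32 + 16 + 8 + 4 + 1 = 637 ✓



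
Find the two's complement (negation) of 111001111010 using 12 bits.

Original (sign bit 1, negative): 111001111010
Step 1 - Invert all bits: 000110000101
Step 2 - Add 1: 000110000110
Verification: 111001111010 + 000110000110 = 1000000000000; discarding the end carry (carry out of the top bit) leaves the 12-bit value 000000000000, as required for x + (-x)



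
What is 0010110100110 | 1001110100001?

OR: 1 when either bit is 1
  0010110100110
| 1001110100001
---------------
  1011110100111
Decimal: 1446 | 5025 = 6055



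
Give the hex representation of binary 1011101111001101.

Group into 4-bit nibbles from right:
  1011 = B
  1011 = B
  1100 = C
  1101 = D
Result: BBCD



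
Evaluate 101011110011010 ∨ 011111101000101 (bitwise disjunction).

OR: 1 when either bit is 1
  101011110011010
| 011111101000101
-----------------
  111111111011111
Decimal: 22426 | 16197 = 32735



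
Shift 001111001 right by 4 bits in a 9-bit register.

Original: 001111001 (decimal 121)
Shift right by 4 positions
Drop the 4 low bits; fill with zeros on the left
Result: 000000111 (decimal 7)
Equivalent: 121 >> 4 = 121 ÷ 2^4 = 7



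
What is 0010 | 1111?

OR: 1 when either bit is 1
  0010
| 1111
------
  1111
Decimal: 2 | 15 = 15



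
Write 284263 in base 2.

Using repeated division by 2:
284263 ÷ 2 = 142131 remainder 1
142131 ÷ 2 = 71065 remainder 1
71065 ÷ 2 = 35532 remainder 1
35532 ÷ 2 = 17766 remainder 0
17766 ÷ 2 = 8883 remainder 0
8883 ÷ 2 = 4441 remainder 1
4441 ÷ 2 = 2220 remainder 1
2220 ÷ 2 = 1110 remainder 0
1110 ÷ 2 = 555 remainder 0
555 ÷ 2 = 277 remainder 1
277 ÷ 2 = 138 remainder 1
138 ÷ 2 = 69 remainder 0
69 ÷ 2 = 34 remainder 1
34 ÷ 2 = 17 remainder 0
17 ÷ 2 = 8 remainder 1
8 ÷ 2 = 4 remainder 0
4 ÷ 2 = 2 remainder 0
2 ÷ 2 = 1 remainder 0
1 ÷ 2 = 0 remainder 1
Reading remainders bottom to top: 1000101011001100111



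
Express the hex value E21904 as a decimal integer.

Expand by place value (powers of 16):
Digit values: E = 14
E21904 = 14 × 16^5 + 2 × 16^4 + 1 × 16^3 + 9 × 16^2 + 0 × 16^1 + 4 × 16^0
= 14 × 1048576 + 2 × 65536 + 1 × 4096 + 9 × 256 + 0 × 16 + 4 × 1
= 14680064 + 131072 + 4096 + 2304 + 0 + 4
= 14817540



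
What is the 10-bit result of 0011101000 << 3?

Original: 0011101000 (decimal 232)
Shift left by 3 positions
Append 3 zeros on the right and drop the 3 high bits that overflow the 10-bit width
Result: 1101000000 (decimal 832)
Equivalent: 232 << 3 = 232 × 2^3 = 1856, truncated to 10 bits = 832



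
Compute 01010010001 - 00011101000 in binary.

Method 1 - Direct subtraction (column by column from the right: bit − bit − borrow-in; if negative, add 2 and borrow 1 from the next column):
borrow: 01111010000
        01010010001
-       00011101000
-------------------
        00110101001

Method 2 - Add two's complement:
Two's complement of 00011101000: invert → 11100010111, add 1 → 11100011000
  01010010001
+ 11100011000
-------------
 100110101001  (end carry out of the top bit = 1)
Discarding the end carry: 00110101001
Decimal check:
  01010010001 = 512 + 128 + 16 + 1 = 657
  00011101000 = 128 + 64 + 32 + 8 = 232
  657 - 232 = 425, and 00110101001 = 256 + 128 + 32 + 8 + 1 = 425 ✓



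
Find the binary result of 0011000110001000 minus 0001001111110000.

Method 1 - Direct subtraction (column by column from the right: bit − bit − borrow-in; if negative, add 2 and borrow 1 from the next column):
borrow: 0011111111100000
        0011000110001000
-       0001001111110000
------------------------
        0001110110011000

Method 2 - Add two's complement:
Two's complement of 0001001111110000: invert → 1110110000001111, add 1 → 1110110000010000
  0011000110001000
+ 1110110000010000
------------------
 10001110110011000  (end carry out of the top bit = 1)
Discarding the end carry: 0001110110011000
Decimal check:
  0011000110001000 = 8192 + 4096 + 256 + 128 + 8 = 12680
  0001001111110000 = 4096 + 512 + 256 + 128 + 64 + 32 + 16 = 5104
  12680 - 5104 = 7576, and 0001110110011000 = 4096 + 2048 + 1024 + 256 + 128 + 16 + 8 = 7576 ✓



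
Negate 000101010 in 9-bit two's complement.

Original: 000101010
Step 1 - Invert all bits: 111010101
Step 2 - Add 1: 111010110
Verification: 000101010 + 111010110 = 1000000000; discarding the end carry (carry out of the top bit) leaves the 9-bit value 000000000, as required for x + (-x)



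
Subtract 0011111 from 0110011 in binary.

Method 1 - Direct subtraction (column by column from the right: bit − bit − borrow-in; if negative, add 2 and borrow 1 from the next column):
borrow: 0111000
        0110011
-       0011111
---------------
        0010100

Method 2 - Add two's complement:
Two's complement of 0011111: invert → 1100000, add 1 → 1100001
  0110011
+ 1100001
---------
 10010100  (end carry out of the top bit = 1)
Discarding the end carry: 0010100
Decimal check:
  0110011 = 32 + 16 + 2 + 1 = 51
  0011111 = 16 + 8 + 4 + 2 + 1 = 31
  51 - 31 = 20, and 0010100 = 16 + 4 = 20 ✓



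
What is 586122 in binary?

Using repeated division by 2:
586122 ÷ 2 = 293061 remainder 0
293061 ÷ 2 = 146530 remainder 1
146530 ÷ 2 = 73265 remainder 0
73265 ÷ 2 = 36632 remainder 1
36632 ÷ 2 = 18316 remainder 0
18316 ÷ 2 = 9158 remainder 0
9158 ÷ 2 = 4579 remainder 0
4579 ÷ 2 = 2289 remainder 1
2289 ÷ 2 = 1144 remainder 1
1144 ÷ 2 = 572 remainder 0
572 ÷ 2 = 286 remainder 0
286 ÷ 2 = 143 remainder 0
143 ÷ 2 = 71 remainder 1
71 ÷ 2 = 35 remainder 1
35 ÷ 2 = 17 remainder 1
17 ÷ 2 = 8 remainder 1
8 ÷ 2 = 4 remainder 0
4 ÷ 2 = 2 remainder 0
2 ÷ 2 = 1 remainder 0
1 ÷ 2 = 0 remainder 1
Reading remainders bottom to top: 10001111000110001010



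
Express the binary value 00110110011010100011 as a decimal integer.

Sum of powers of 2 for each 1-bit:
2^0 + 2^1 + 2^5 + 2^7 + 2^9 + 2^10 + 2^13 + 2^14 + 2^16 + 2^17
= 1 + 2 + 32 + 128 + 512 + 1024 + 8192 + 16384 + 65536 + 131072
= 222883



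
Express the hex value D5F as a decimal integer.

Expand by place value (powers of 16):
Digit values: D = 13, F = 15
D5F = 13 × 16^2 + 5 × 16^1 + 15 × 16^0
= 13 × 256 + 5 × 16 + 15 × 1
= 3328 + 80 + 15
= 3423



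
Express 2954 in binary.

Using repeated division by 2:
2954 ÷ 2 = 1477 remainder 0
1477 ÷ 2 = 738 remainder 1
738 ÷ 2 = 369 remainder 0
369 ÷ 2 = 184 remainder 1
184 ÷ 2 = 92 remainder 0
92 ÷ 2 = 46 remainder 0
46 ÷ 2 = 23 remainder 0
23 ÷ 2 = 11 remainder 1
11 ÷ 2 = 5 remainder 1
5 ÷ 2 = 2 remainder 1
2 ÷ 2 = 1 remainder 0
1 ÷ 2 = 0 remainder 1
Reading remainders bottom to top: 101110001010



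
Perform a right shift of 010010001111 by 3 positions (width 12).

Original: 010010001111 (decimal 1167)
Shift right by 3 positions
Drop the 3 low bits; fill with zeros on the left
Result: 000010010001 (decimal 145)
Equivalent: 1167 >> 3 = 1167 ÷ 2^3 = 145



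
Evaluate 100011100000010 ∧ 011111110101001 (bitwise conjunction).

AND: 1 only when both bits are 1
  100011100000010
& 011111110101001
-----------------
  000011100000000
Decimal: 18178 & 16297 = 1792



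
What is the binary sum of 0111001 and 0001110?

Add column by column from the right: bit + bit + carry-in; write the sum mod 2, carry 1 when the sum is 2 or 3.
carry:  1110000
        0111001
+       0001110
---------------
       01000111
(the carry out of the leftmost column, 0, becomes the leading bit)
Decimal check:
  0111001 = 32 + 16 + 8 + 1 = 57
  0001110 = 8 + 4 + 2 = 14
  57 + 14 = 71, and 01000111 = 64 + 4 + 2 + 1 = 71 ✓



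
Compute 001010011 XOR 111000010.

XOR: 1 when bits differ
  001010011
^ 111000010
-----------
  110010001
Decimal: 83 ^ 450 = 401



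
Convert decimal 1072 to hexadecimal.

Using repeated division by 16 (digits 10–15 are A–F):
1072 ÷ 16 = 67 remainder 0
67 ÷ 16 = 4 remainder 3
4 ÷ 16 = 0 remainder 4
Reading remainders bottom to top: 430



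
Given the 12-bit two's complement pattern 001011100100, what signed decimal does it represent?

Binary: 001011100100
Sign bit: 0 (non-negative)
Read directly as an unsigned value:
001011100100 = 512 + 128 + 64 + 32 + 4 = 740
Value: 740



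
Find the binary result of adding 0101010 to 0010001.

Add column by column from the right: bit + bit + carry-in; write the sum mod 2, carry 1 when the sum is 2 or 3.
carry:  0000000
        0101010
+       0010001
---------------
       00111011
(the carry out of the leftmost column, 0, becomes the leading bit)
Decimal check:
  0101010 = 32 + 8 + 2 = 42
  0010001 = 16 + 1 = 17
  42 + 17 = 59, and 00111011 = 32 + 16 + 8 + 2 + 1 = 59 ✓



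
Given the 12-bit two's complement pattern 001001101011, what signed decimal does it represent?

Binary: 001001101011
Sign bit: 0 (non-negative)
Read directly as an unsigned value:
001001101011 = 512 + 64 + 32 + 8 + 2 + 1 = 619
Value: 619



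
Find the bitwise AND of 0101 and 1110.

AND: 1 only when both bits are 1
  0101
& 1110
------
  0100
Decimal: 5 & 14 = 4



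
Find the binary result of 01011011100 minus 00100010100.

Method 1 - Direct subtraction (column by column from the right: bit − bit − borrow-in; if negative, add 2 and borrow 1 from the next column):
borrow: 01000000000
        01011011100
-       00100010100
-------------------
        00111001000

Method 2 - Add two's complement:
Two's complement of 00100010100: invert → 11011101011, add 1 → 11011101100
  01011011100
+ 11011101100
-------------
 100111001000  (end carry out of the top bit = 1)
Discarding the end carry: 00111001000
Decimal check:
  01011011100 = 512 + 128 + 64 + 16 + 8 + 4 = 732
  00100010100 = 256 + 16 + 4 = 276
  732 - 276 = 456, and 00111001000 = 256 + 128 + 64 + 8 = 456 ✓



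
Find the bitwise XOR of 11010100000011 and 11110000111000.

XOR: 1 when bits differ
  11010100000011
^ 11110000111000
----------------
  00100100111011
Decimal: 13571 ^ 15416 = 2363



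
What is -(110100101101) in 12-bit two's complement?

Original (sign bit 1, negative): 110100101101
Step 1 - Invert all bits: 001011010010
Step 2 - Add 1: 001011010011
Verification: 110100101101 + 001011010011 = 1000000000000; discarding the end carry (carry out of the top bit) leaves the 12-bit value 000000000000, as required for x + (-x)



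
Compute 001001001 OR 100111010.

OR: 1 when either bit is 1
  001001001
| 100111010
-----------
  101111011
Decimal: 73 | 314 = 379



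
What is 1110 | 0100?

OR: 1 when either bit is 1
  1110
| 0100
------
  1110
Decimal: 14 | 4 = 14



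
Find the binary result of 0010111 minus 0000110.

Method 1 - Direct subtraction (column by column from the right: bit − bit − borrow-in; if negative, add 2 and borrow 1 from the next column):
borrow: 0000000
        0010111
-       0000110
---------------
        0010001

Method 2 - Add two's complement:
Two's complement of 0000110: invert → 1111001, add 1 → 1111010
  0010111
+ 1111010
---------
 10010001  (end carry out of the top bit = 1)
Discarding the end carry: 0010001
Decimal check:
  0010111 = 16 + 4 + 2 + 1 = 23
  0000110 = 4 + 2 = 6
  23 - 6 = 17, and 0010001 = 16 + 1 = 17 ✓



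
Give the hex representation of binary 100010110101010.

Group into 4-bit nibbles from right:
  0100 = 4
  0101 = 5
  1010 = A
  1010 = A
Result: 45AA



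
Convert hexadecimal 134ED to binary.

Convert each hex digit to 4 bits:
  1 = 0001
  3 = 0011
  4 = 0100
  E = 1110
  D = 1101
Concatenate: 00010011010011101101



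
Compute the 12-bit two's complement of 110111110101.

Original (sign bit 1, negative): 110111110101
Step 1 - Invert all bits: 001000001010
Step 2 - Add 1: 001000001011
Verification: 110111110101 + 001000001011 = 1000000000000; discarding the end carry (carry out of the top bit) leaves the 12-bit value 000000000000, as required for x + (-x)



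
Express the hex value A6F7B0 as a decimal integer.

Expand by place value (powers of 16):
Digit values: A = 10, F = 15, B = 11
A6F7B0 = 10 × 16^5 + 6 × 16^4 + 15 × 16^3 + 7 × 16^2 + 11 × 16^1 + 0 × 16^0
= 10 × 1048576 + 6 × 65536 + 15 × 4096 + 7 × 256 + 11 × 16 + 0 × 1
= 10485760 + 393216 + 61440 + 1792 + 176 + 0
= 10942384



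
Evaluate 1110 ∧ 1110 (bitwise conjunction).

AND: 1 only when both bits are 1
  1110
& 1110
------
  1110
Decimal: 14 & 14 = 14



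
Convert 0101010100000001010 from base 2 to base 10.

Sum of powers of 2 for each 1-bit:
2^1 + 2^3 + 2^11 + 2^13 + 2^15 + 2^17
= 2 + 8 + 2048 + 8192 + 32768 + 131072
= 174090



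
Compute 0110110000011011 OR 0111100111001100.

OR: 1 when either bit is 1
  0110110000011011
| 0111100111001100
------------------
  0111110111011111
Decimal: 27675 | 31180 = 32223



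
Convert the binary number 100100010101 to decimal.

Sum of powers of 2 for each 1-bit:
2^0 + 2^2 + 2^4 + 2^8 + 2^11
= 1 + 4 + 16 + 256 + 2048
= 2325



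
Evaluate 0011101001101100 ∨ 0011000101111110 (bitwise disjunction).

OR: 1 when either bit is 1
  0011101001101100
| 0011000101111110
------------------
  0011101101111110
Decimal: 14956 | 12670 = 15230



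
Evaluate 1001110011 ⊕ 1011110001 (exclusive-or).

XOR: 1 when bits differ
  1001110011
^ 1011110001
------------
  0010000010
Decimal: 627 ^ 753 = 130



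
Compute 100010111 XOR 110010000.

XOR: 1 when bits differ
  100010111
^ 110010000
-----------
  010000111
Decimal: 279 ^ 400 = 135



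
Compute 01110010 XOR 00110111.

XOR: 1 when bits differ
  01110010
^ 00110111
----------
  01000101
Decimal: 114 ^ 55 = 69



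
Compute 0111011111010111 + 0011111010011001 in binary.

Add column by column from the right: bit + bit + carry-in; write the sum mod 2, carry 1 when the sum is 2 or 3.
carry:  1111111100111110
        0111011111010111
+       0011111010011001
------------------------
       01011011001110000
(the carry out of the leftmost column, 0, becomes the leading bit)
Decimal check:
  0111011111010111 = 16384 + 8192 + 4096 + 1024 + 512 + 256 + 128 + 64 + 16 + 4 + 2 + 1 = 30679
  0011111010011001 = 8192 + 4096 + 2048 + 1024 + 512 + 128 + 16 + 8 + 1 = 16025
  30679 + 16025 = 46704, and 01011011001110000 = 32768 + 8192 + 4096 + 1024 + 512 + 64 + 32 + 16 = 46704 ✓



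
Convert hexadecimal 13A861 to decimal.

Expand by place value (powers of 16):
Digit values: A = 10
13A861 = 1 × 16^5 + 3 × 16^4 + 10 × 16^3 + 8 × 16^2 + 6 × 16^1 + 1 × 16^0
= 1 × 1048576 + 3 × 65536 + 10 × 4096 + 8 × 256 + 6 × 16 + 1 × 1
= 1048576 + 196608 + 40960 + 2048 + 96 + 1
= 1288289



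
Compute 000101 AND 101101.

AND: 1 only when both bits are 1
  000101
& 101101
--------
  000101
Decimal: 5 & 45 = 5



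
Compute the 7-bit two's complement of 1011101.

Original (sign bit 1, negative): 1011101
Step 1 - Invert all bits: 0100010
Step 2 - Add 1: 0100011
Verification: 1011101 + 0100011 = 10000000; discarding the end carry (carry out of the top bit) leaves the 7-bit value 0000000, as required for x + (-x)



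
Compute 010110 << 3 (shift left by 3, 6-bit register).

Original: 010110 (decimal 22)
Shift left by 3 positions
Append 3 zeros on the right and drop the 3 high bits that overflow the 6-bit width
Result: 110000 (decimal 48)
Equivalent: 22 << 3 = 22 × 2^3 = 176, truncated to 6 bits = 48



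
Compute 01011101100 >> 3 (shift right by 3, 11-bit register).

Original: 01011101100 (decimal 748)
Shift right by 3 positions
Drop the 3 low bits; fill with zeros on the left
Result: 00001011101 (decimal 93)
Equivalent: 748 >> 3 = 748 ÷ 2^3 = 93



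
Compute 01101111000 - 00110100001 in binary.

Method 1 - Direct subtraction (column by column from the right: bit − bit − borrow-in; if negative, add 2 and borrow 1 from the next column):
borrow: 01100001110
        01101111000
-       00110100001
-------------------
        00111010111

Method 2 - Add two's complement:
Two's complement of 00110100001: invert → 11001011110, add 1 → 11001011111
  01101111000
+ 11001011111
-------------
 100111010111  (end carry out of the top bit = 1)
Discarding the end carry: 00111010111
Decimal check:
  01101111000 = 512 + 256 + 64 + 32 + 16 + 8 = 888
  00110100001 = 256 + 128 + 32 + 1 = 417
  888 - 417 = 471, and 00111010111 = 256 + 128 + 64 + 16 + 4 + 2 + 1 = 471 ✓



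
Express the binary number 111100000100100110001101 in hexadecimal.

Group into 4-bit nibbles from right:
  1111 = F
  0000 = 0
  0100 = 4
  1001 = 9
  1000 = 8
  1101 = D
Result: F0498D



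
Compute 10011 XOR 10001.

XOR: 1 when bits differ
  10011
^ 10001
-------
  00010
Decimal: 19 ^ 17 = 2



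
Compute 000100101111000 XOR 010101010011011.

XOR: 1 when bits differ
  000100101111000
^ 010101010011011
-----------------
  010001111100011
Decimal: 2424 ^ 10907 = 9187



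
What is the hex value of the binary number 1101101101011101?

Group into 4-bit nibbles from right:
  1101 = D
  1011 = B
  0101 = 5
  1101 = D
Result: DB5D



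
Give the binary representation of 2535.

Using repeated division by 2:
2535 ÷ 2 = 1267 remainder 1
1267 ÷ 2 = 633 remainder 1
633 ÷ 2 = 316 remainder 1
316 ÷ 2 = 158 remainder 0
158 ÷ 2 = 79 remainder 0
79 ÷ 2 = 39 remainder 1
39 ÷ 2 = 19 remainder 1
19 ÷ 2 = 9 remainder 1
9 ÷ 2 = 4 remainder 1
4 ÷ 2 = 2 remainder 0
2 ÷ 2 = 1 remainder 0
1 ÷ 2 = 0 remainder 1
Reading remainders bottom to top: 100111100111



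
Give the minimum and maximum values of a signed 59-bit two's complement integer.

For 59-bit two's complement:
Minimum: -2^58 = -288230376151711744
Maximum: 2^58 - 1 = 288230376151711743



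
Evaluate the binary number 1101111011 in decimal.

Sum of powers of 2 for each 1-bit:
2^0 + 2^1 + 2^3 + 2^4 + 2^5 + 2^6 + 2^8 + 2^9
= 1 + 2 + 8 + 16 + 32 + 64 + 256 + 512
= 891



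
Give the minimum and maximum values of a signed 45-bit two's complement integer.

For 45-bit two's complement:
Minimum: -2^44 = -17592186044416
Maximum: 2^44 - 1 = 17592186044415



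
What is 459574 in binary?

Using repeated division by 2:
459574 ÷ 2 = 229787 remainder 0
229787 ÷ 2 = 114893 remainder 1
114893 ÷ 2 = 57446 remainder 1
57446 ÷ 2 = 28723 remainder 0
28723 ÷ 2 = 14361 remainder 1
14361 ÷ 2 = 7180 remainder 1
7180 ÷ 2 = 3590 remainder 0
3590 ÷ 2 = 1795 remainder 0
1795 ÷ 2 = 897 remainder 1
897 ÷ 2 = 448 remainder 1
448 ÷ 2 = 224 remainder 0
224 ÷ 2 = 112 remainder 0
112 ÷ 2 = 56 remainder 0
56 ÷ 2 = 28 remainder 0
28 ÷ 2 = 14 remainder 0
14 ÷ 2 = 7 remainder 0
7 ÷ 2 = 3 remainder 1
3 ÷ 2 = 1 remainder 1
1 ÷ 2 = 0 remainder 1
Reading remainders bottom to top: 1110000001100110110



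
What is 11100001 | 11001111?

OR: 1 when either bit is 1
  11100001
| 11001111
----------
  11101111
Decimal: 225 | 207 = 239



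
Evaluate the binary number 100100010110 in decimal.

Sum of powers of 2 for each 1-bit:
2^1 + 2^2 + 2^4 + 2^8 + 2^11
= 2 + 4 + 16 + 256 + 2048
= 2326



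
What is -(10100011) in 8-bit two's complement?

Original (sign bit 1, negative): 10100011
Step 1 - Invert all bits: 01011100
Step 2 - Add 1: 01011101
Verification: 10100011 + 01011101 = 100000000; discarding the end carry (carry out of the top bit) leaves the 8-bit value 00000000, as required for x + (-x)



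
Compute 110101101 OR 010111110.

OR: 1 when either bit is 1
  110101101
| 010111110
-----------
  110111111
Decimal: 429 | 190 = 447



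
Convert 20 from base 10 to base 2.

Using repeated division by 2:
20 ÷ 2 = 10 remainder 0
10 ÷ 2 = 5 remainder 0
5 ÷ 2 = 2 remainder 1
2 ÷ 2 = 1 remainder 0
1 ÷ 2 = 0 remainder 1
Reading remainders bottom to top: 10100



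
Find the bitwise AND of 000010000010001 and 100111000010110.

AND: 1 only when both bits are 1
  000010000010001
& 100111000010110
-----------------
  000010000010000
Decimal: 1041 & 19990 = 1040



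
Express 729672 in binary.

Using repeated division by 2:
729672 ÷ 2 = 364836 remainder 0
364836 ÷ 2 = 182418 remainder 0
182418 ÷ 2 = 91209 remainder 0
91209 ÷ 2 = 45604 remainder 1
45604 ÷ 2 = 22802 remainder 0
22802 ÷ 2 = 11401 remainder 0
11401 ÷ 2 = 5700 remainder 1
5700 ÷ 2 = 2850 remainder 0
2850 ÷ 2 = 1425 remainder 0
1425 ÷ 2 = 712 remainder 1
712 ÷ 2 = 356 remainder 0
356 ÷ 2 = 178 remainder 0
178 ÷ 2 = 89 remainder 0
89 ÷ 2 = 44 remainder 1
44 ÷ 2 = 22 remainder 0
22 ÷ 2 = 11 remainder 0
11 ÷ 2 = 5 remainder 1
5 ÷ 2 = 2 remainder 1
2 ÷ 2 = 1 remainder 0
1 ÷ 2 = 0 remainder 1
Reading remainders bottom to top: 10110010001001001000



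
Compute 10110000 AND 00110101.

AND: 1 only when both bits are 1
  10110000
& 00110101
----------
  00110000
Decimal: 176 & 53 = 48



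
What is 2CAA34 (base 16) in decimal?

Expand by place value (powers of 16):
Digit values: C = 12, A = 10
2CAA34 = 2 × 16^5 + 12 × 16^4 + 10 × 16^3 + 10 × 16^2 + 3 × 16^1 + 4 × 16^0
= 2 × 1048576 + 12 × 65536 + 10 × 4096 + 10 × 256 + 3 × 16 + 4 × 1
= 2097152 + 786432 + 40960 + 2560 + 48 + 4
= 2927156



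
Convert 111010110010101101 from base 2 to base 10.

Sum of powers of 2 for each 1-bit:
2^0 + 2^2 + 2^3 + 2^5 + 2^7 + 2^10 + 2^11 + 2^13 + 2^15 + 2^16 + 2^17
= 1 + 4 + 8 + 32 + 128 + 1024 + 2048 + 8192 + 32768 + 65536 + 131072
= 240813



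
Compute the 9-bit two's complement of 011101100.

Original: 011101100
Step 1 - Invert all bits: 100010011
Step 2 - Add 1: 100010100
Verification: 011101100 + 100010100 = 1000000000; discarding the end carry (carry out of the top bit) leaves the 9-bit value 000000000, as required for x + (-x)



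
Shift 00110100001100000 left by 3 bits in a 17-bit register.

Original: 00110100001100000 (decimal 26720)
Shift left by 3 positions
Append 3 zeros on the right and drop the 3 high bits that overflow the 17-bit width
Result: 10100001100000000 (decimal 82688)
Equivalent: 26720 << 3 = 26720 × 2^3 = 213760, truncated to 17 bits = 82688



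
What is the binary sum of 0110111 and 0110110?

Add column by column from the right: bit + bit + carry-in; write the sum mod 2, carry 1 when the sum is 2 or 3.
carry:  1101100
        0110111
+       0110110
---------------
       01101101
(the carry out of the leftmost column, 0, becomes the leading bit)
Decimal check:
  0110111 = 32 + 16 + 4 + 2 + 1 = 55
  0110110 = 32 + 16 + 4 + 2 = 54
  55 + 54 = 109, and 01101101 = 64 + 32 + 8 + 4 + 1 = 109 ✓



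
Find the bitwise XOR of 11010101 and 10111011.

XOR: 1 when bits differ
  11010101
^ 10111011
----------
  01101110
Decimal: 213 ^ 187 = 110



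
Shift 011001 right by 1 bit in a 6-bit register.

Original: 011001 (decimal 25)
Shift right by 1 position
Drop the 1 low bit; fill with zero on the left
Result: 001100 (decimal 12)
Equivalent: 25 >> 1 = 25 ÷ 2^1 = 12



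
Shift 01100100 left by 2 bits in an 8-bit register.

Original: 01100100 (decimal 100)
Shift left by 2 positions
Append 2 zeros on the right and drop the 2 high bits that overflow the 8-bit width
Result: 10010000 (decimal 144)
Equivalent: 100 << 2 = 100 × 2^2 = 400, truncated to 8 bits = 144



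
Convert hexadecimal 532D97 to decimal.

Expand by place value (powers of 16):
Digit values: D = 13
532D97 = 5 × 16^5 + 3 × 16^4 + 2 × 16^3 + 13 × 16^2 + 9 × 16^1 + 7 × 16^0
= 5 × 1048576 + 3 × 65536 + 2 × 4096 + 13 × 256 + 9 × 16 + 7 × 1
= 5242880 + 196608 + 8192 + 3328 + 144 + 7
= 5451159



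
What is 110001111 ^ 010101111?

XOR: 1 when bits differ
  110001111
^ 010101111
-----------
  100100000
Decimal: 399 ^ 175 = 288



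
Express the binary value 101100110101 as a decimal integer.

Sum of powers of 2 for each 1-bit:
2^0 + 2^2 + 2^4 + 2^5 + 2^8 + 2^9 + 2^11
= 1 + 4 + 16 + 32 + 256 + 512 + 2048
= 2869



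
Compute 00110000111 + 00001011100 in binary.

Add column by column from the right: bit + bit + carry-in; write the sum mod 2, carry 1 when the sum is 2 or 3.
carry:  00000111000
        00110000111
+       00001011100
-------------------
       000111100011
(the carry out of the leftmost column, 0, becomes the leading bit)
Decimal check:
  00110000111 = 256 + 128 + 4 + 2 + 1 = 391
  00001011100 = 64 + 16 + 8 + 4 = 92
  391 + 92 = 483, and 000111100011 = 256 + 128 + 64 + 32 + 2 + 1 = 483 ✓



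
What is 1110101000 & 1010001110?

AND: 1 only when both bits are 1
  1110101000
& 1010001110
------------
  1010001000
Decimal: 936 & 654 = 648



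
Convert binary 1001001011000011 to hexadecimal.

Group into 4-bit nibbles from right:
  1001 = 9
  0010 = 2
  1100 = C
  0011 = 3
Result: 92C3



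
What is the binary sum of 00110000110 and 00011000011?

Add column by column from the right: bit + bit + carry-in; write the sum mod 2, carry 1 when the sum is 2 or 3.
carry:  01100001100
        00110000110
+       00011000011
-------------------
       001001001001
(the carry out of the leftmost column, 0, becomes the leading bit)
Decimal check:
  00110000110 = 256 + 128 + 4 + 2 = 390
  00011000011 = 128 + 64 + 2 + 1 = 195
  390 + 195 = 585, and 001001001001 = 512 + 64 + 8 + 1 = 585 ✓



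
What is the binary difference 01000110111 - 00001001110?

Method 1 - Direct subtraction (column by column from the right: bit − bit − borrow-in; if negative, add 2 and borrow 1 from the next column):
borrow: 01110010000
        01000110111
-       00001001110
-------------------
        00111101001

Method 2 - Add two's complement:
Two's complement of 00001001110: invert → 11110110001, add 1 → 11110110010
  01000110111
+ 11110110010
-------------
 100111101001  (end carry out of the top bit = 1)
Discarding the end carry: 00111101001
Decimal check:
  01000110111 = 512 + 32 + 16 + 4 + 2 + 1 = 567
  00001001110 = 64 + 8 + 4 + 2 = 78
  567 - 78 = 489, and 00111101001 = 256 + 128 + 64 + 32 + 8 + 1 = 489 ✓



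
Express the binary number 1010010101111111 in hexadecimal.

Group into 4-bit nibbles from right:
  1010 = A
  0101 = 5
  0111 = 7
  1111 = F
Result: A57F



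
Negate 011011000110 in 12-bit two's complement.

Original: 011011000110
Step 1 - Invert all bits: 100100111001
Step 2 - Add 1: 100100111010
Verification: 011011000110 + 100100111010 = 1000000000000; discarding the end carry (carry out of the top bit) leaves the 12-bit value 000000000000, as required for x + (-x)



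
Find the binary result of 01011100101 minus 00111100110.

Method 1 - Direct subtraction (column by column from the right: bit − bit − borrow-in; if negative, add 2 and borrow 1 from the next column):
borrow: 01111111100
        01011100101
-       00111100110
-------------------
        00011111111

Method 2 - Add two's complement:
Two's complement of 00111100110: invert → 11000011001, add 1 → 11000011010
  01011100101
+ 11000011010
-------------
 100011111111  (end carry out of the top bit = 1)
Discarding the end carry: 00011111111
Decimal check:
  01011100101 = 512 + 128 + 64 + 32 + 4 + 1 = 741
  00111100110 = 256 + 128 + 64 + 32 + 4 + 2 = 486
  741 - 486 = 255, and 00011111111 = 128 + 64 + 32 + 16 + 8 + 4 + 2 + 1 = 255 ✓



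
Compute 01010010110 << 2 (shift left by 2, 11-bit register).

Original: 01010010110 (decimal 662)
Shift left by 2 positions
Append 2 zeros on the right and drop the 2 high bits that overflow the 11-bit width
Result: 01001011000 (decimal 600)
Equivalent: 662 << 2 = 662 × 2^2 = 2648, truncated to 11 bits = 600



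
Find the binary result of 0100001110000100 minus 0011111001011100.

Method 1 - Direct subtraction (column by column from the right: bit − bit − borrow-in; if negative, add 2 and borrow 1 from the next column):
borrow: 0111100011110000
        0100001110000100
-       0011111001011100
------------------------
        0000010100101000

Method 2 - Add two's complement:
Two's complement of 0011111001011100: invert → 1100000110100011, add 1 → 1100000110100100
  0100001110000100
+ 1100000110100100
------------------
 10000010100101000  (end carry out of the top bit = 1)
Discarding the end carry: 0000010100101000
Decimal check:
  0100001110000100 = 16384 + 512 + 256 + 128 + 4 = 17284
  0011111001011100 = 8192 + 4096 + 2048 + 1024 + 512 + 64 + 16 + 8 + 4 = 15964
  17284 - 15964 = 1320, and 0000010100101000 = 1024 + 256 + 32 + 8 = 1320 ✓



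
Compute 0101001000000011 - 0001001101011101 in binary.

Method 1 - Direct subtraction (column by column from the right: bit − bit − borrow-in; if negative, add 2 and borrow 1 from the next column):
borrow: 0111111111111000
        0101001000000011
-       0001001101011101
------------------------
        0011111010100110

Method 2 - Add two's complement:
Two's complement of 0001001101011101: invert → 1110110010100010, add 1 → 1110110010100011
  0101001000000011
+ 1110110010100011
------------------
 10011111010100110  (end carry out of the top bit = 1)
Discarding the end carry: 0011111010100110
Decimal check:
  0101001000000011 = 16384 + 4096 + 512 + 2 + 1 = 20995
  0001001101011101 = 4096 + 512 + 256 + 64 + 16 + 8 + 4 + 1 = 4957
  20995 - 4957 = 16038, and 0011111010100110 = 8192 + 4096 + 2048 + 1024 + 512 + 128 + 32 + 4 + 2 = 16038 ✓

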